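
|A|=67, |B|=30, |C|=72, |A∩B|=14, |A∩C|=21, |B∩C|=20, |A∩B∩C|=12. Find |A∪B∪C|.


|A∪B∪C| = 67+30+72-14-21-20+12 = 126

|A∪B∪C| = 126


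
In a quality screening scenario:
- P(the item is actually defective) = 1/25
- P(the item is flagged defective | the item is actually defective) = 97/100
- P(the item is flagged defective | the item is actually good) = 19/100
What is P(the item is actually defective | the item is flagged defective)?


Using Bayes' theorem:
P(A|B) = P(B|A)·P(A) / P(B)

P(the item is flagged defective) = 97/100 × 1/25 + 19/100 × 24/25
= 97/2500 + 114/625 = 553/2500

P(the item is actually defective|the item is flagged defective) = (97/2500) / (553/2500) = 97/553

P(the item is actually defective|the item is flagged defective) = 97/553 ≈ 17.54%


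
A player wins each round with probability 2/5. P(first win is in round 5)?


Geometric: P(X=5) = (1-p)^(k-1)×p = (3/5)^4×2/5 = 162/3125

P(X=5) = 162/3125 ≈ 5.18%


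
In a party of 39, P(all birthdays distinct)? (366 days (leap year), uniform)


P(all different) = Π(366-i)/366 for i=0..38
= (366/366)×(365/366)×...×(328/366)
= 0.122510

P ≈ 0.1225 ≈ 12.25%


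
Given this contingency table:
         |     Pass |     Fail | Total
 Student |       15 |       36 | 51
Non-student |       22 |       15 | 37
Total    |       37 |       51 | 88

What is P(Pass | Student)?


P(Pass | Student) = 15/(15+36) = 15/51 = 5/17

P(Pass|Student) = 5/17 ≈ 29.41%


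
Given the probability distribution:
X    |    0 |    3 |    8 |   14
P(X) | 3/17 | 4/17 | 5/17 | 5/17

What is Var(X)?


E[X] = 122/17
E[X²] = 1336/17
Var(X) = E[X²] - (E[X])² = 1336/17 - 14884/289 = 7828/289

Var(X) = 7828/289 ≈ 27.0865


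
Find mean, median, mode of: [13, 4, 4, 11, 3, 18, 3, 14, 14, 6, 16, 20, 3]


Sorted: [3, 3, 3, 4, 4, 6, 11, 13, 14, 14, 16, 18, 20]
Mean = 129/13
Median = 11
Freq: {13: 1, 4: 2, 11: 1, 3: 3, 18: 1, 14: 2, 6: 1, 16: 1, 20: 1}
Mode: [3]

Mean=129/13, Median=11, Mode=3


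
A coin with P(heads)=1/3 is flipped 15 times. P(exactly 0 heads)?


Binomial: P(X=0) = C(15,0)×p^0×(1-p)^15
= 1 × 1 × 32768/14348907 = 32768/14348907

P(X=0) = 32768/14348907 ≈ 0.23%


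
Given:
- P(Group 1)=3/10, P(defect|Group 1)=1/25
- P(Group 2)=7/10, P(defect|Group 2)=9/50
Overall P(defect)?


P(B) = Σ P(B|Aᵢ)×P(Aᵢ)
  1/25×3/10 = 3/250
  9/50×7/10 = 63/500
Sum = 69/500

P(defect) = 69/500 ≈ 13.80%


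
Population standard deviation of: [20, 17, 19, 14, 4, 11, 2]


Mean = 87/7
  (20-87/7)²=2809/49
  (17-87/7)²=1024/49
  (19-87/7)²=2116/49
  (14-87/7)²=121/49
  (4-87/7)²=3481/49
  (11-87/7)²=100/49
  (2-87/7)²=5329/49
Σ(x-μ)² = 2140/7
σ² = (2140/7)/7 = 2140/49

σ = √(2140/49) ≈ 6.6086


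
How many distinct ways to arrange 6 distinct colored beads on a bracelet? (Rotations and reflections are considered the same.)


Free circular arrangements: rotations and reflections both identified.
(n-1)!/2 = 5!/2 = 120/2 = 60

60


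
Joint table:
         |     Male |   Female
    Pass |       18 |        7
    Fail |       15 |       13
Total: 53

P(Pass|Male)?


P(Pass|Male) = 18/(18+15) = 18/33 = 6/11

P = 6/11 ≈ 54.55%


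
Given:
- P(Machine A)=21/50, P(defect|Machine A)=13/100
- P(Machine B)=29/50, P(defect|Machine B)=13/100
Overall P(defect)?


P(B) = Σ P(B|Aᵢ)×P(Aᵢ)
  13/100×21/50 = 273/5000
  13/100×29/50 = 377/5000
Sum = 13/100

P(defect) = 13/100 ≈ 13.00%


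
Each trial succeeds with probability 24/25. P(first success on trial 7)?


Geometric: P(X=7) = (1-p)^(k-1)×p = (1/25)^6×24/25 = 24/6103515625

P(X=7) = 24/6103515625 ≈ 0.00%


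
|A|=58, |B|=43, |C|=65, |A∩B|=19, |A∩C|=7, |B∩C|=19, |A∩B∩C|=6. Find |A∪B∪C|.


|A∪B∪C| = 58+43+65-19-7-19+6 = 127

|A∪B∪C| = 127


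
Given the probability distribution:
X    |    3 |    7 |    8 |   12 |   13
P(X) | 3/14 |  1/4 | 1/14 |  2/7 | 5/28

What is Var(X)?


E[X] = 61/7
E[X²] = 1261/14
Var(X) = E[X²] - (E[X])² = 1261/14 - 3721/49 = 1385/98

Var(X) = 1385/98 ≈ 14.1327


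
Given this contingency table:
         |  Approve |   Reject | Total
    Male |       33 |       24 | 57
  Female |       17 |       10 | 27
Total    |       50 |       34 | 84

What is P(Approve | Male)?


P(Approve | Male) = 33/(33+24) = 33/57 = 11/19

P(Approve|Male) = 11/19 ≈ 57.89%


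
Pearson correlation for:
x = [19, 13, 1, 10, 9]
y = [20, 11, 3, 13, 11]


n=5, Σx=52, Σy=58, Σxy=755, Σx²=712, Σy²=820
r = (5×755 - 52×58)/√((5×712 - 52²)(5×820 - 58²))
= 759/√(856×736) = 759/√630016 ≈ 759/793.7355 ≈ 0.9562

r ≈ 0.9562


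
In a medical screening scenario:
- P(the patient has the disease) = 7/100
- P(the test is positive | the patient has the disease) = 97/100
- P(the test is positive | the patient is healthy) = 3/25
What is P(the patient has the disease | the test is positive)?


Using Bayes' theorem:
P(A|B) = P(B|A)·P(A) / P(B)

P(the test is positive) = 97/100 × 7/100 + 3/25 × 93/100
= 679/10000 + 279/2500 = 359/2000

P(the patient has the disease|the test is positive) = (679/10000) / (359/2000) = 679/1795

P(the patient has the disease|the test is positive) = 679/1795 ≈ 37.83%


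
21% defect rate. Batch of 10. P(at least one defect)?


P(all good) = (79/100)^10 = 9468276082626847201/100000000000000000000
P(≥1 defect) = 90531723917373152799/100000000000000000000

P = 90531723917373152799/100000000000000000000 ≈ 90.53%


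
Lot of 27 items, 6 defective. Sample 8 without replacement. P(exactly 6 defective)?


Hypergeometric: C(6,6)×C(21,2)/C(27,8)
= 1×210/2220075 = 14/148005

P(X=6) = 14/148005 ≈ 0.01%


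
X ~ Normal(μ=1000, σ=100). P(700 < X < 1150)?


z₁=(700-1000)/100=-3.0, z₂=(1150-1000)/100=1.5
P = Φ(1.5) - Φ(-3.0) = 0.933193 - 0.001350 = 0.931843 ≈ 0.9318

P(700 < X < 1150) ≈ 0.9318


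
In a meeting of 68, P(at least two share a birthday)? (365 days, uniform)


P(all different) = Π(365-i)/365 for i=0..67
= 0.001274
P(match) = 1 - 0.001274 = 0.998726

P ≈ 0.9987 ≈ 99.87%


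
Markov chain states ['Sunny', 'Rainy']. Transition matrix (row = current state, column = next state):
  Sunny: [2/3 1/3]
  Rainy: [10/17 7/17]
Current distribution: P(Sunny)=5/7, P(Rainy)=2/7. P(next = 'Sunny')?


P(next=Sunny) = Σᵢ P(now=i)×P(i→Sunny)
= 5/7×2/3 + 2/7×10/17
= 10/21 + 20/119 = 230/357

P = 230/357 ≈ 0.6443


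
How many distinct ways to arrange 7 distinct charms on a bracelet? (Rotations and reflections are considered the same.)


Free circular arrangements: rotations and reflections both identified.
(n-1)!/2 = 6!/2 = 720/2 = 360

360


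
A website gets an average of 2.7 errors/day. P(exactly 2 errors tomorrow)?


Poisson(λ=2.7): P(X=2) = e^(-λ)×λ^k/k!
= e^(-2.7) × 2.7^2 / 2!
≈ 0.06720551274 × 7.29 / 2 ≈ 0.244964

P(X=2) ≈ 0.244964 ≈ 24.50%


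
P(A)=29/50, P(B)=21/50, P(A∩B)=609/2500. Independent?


P(A)×P(B) = 609/2500
P(A∩B) = 609/2500
Equal ✓ → Independent

Yes, independent


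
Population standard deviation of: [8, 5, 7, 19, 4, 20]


Mean = 63/6 = 21/2
  (8-21/2)²=25/4
  (5-21/2)²=121/4
  (7-21/2)²=49/4
  (19-21/2)²=289/4
  (4-21/2)²=169/4
  (20-21/2)²=361/4
Σ(x-μ)² = 507/2
σ² = (507/2)/6 = 169/4

σ = √(169/4) ≈ 6.5000


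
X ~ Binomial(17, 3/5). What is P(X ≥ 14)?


P(X ≥ 14) = Σ P(X=i) for i=14..17
P(X=14) = 5203870272/152587890625
P(X=15) = 7805805408/762939453125
P(X=16) = 1463588514/762939453125
P(X=17) = 129140163/762939453125
Sum = 7083577089/152587890625

P(X ≥ 14) = 7083577089/152587890625 ≈ 4.64%


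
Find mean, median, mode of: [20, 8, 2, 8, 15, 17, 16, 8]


Sorted: [2, 8, 8, 8, 15, 16, 17, 20]
Mean = 94/8 = 47/4
Median = 23/2
Freq: {20: 1, 8: 3, 2: 1, 15: 1, 17: 1, 16: 1}
Mode: [8]

Mean=47/4, Median=23/2, Mode=8


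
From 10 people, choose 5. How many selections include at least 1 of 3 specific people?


Complement: C(10,5) - C(7,5) = 252 - 21 = 231

231


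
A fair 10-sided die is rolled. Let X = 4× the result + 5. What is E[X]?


E[die] = (1+10)/2 = 11/2
E[X] = 4×11/2 + 5 = 27

E[X] = 27


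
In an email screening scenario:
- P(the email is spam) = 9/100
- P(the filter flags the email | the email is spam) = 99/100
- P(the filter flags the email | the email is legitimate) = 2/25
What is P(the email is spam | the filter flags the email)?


Using Bayes' theorem:
P(A|B) = P(B|A)·P(A) / P(B)

P(the filter flags the email) = 99/100 × 9/100 + 2/25 × 91/100
= 891/10000 + 91/1250 = 1619/10000

P(the email is spam|the filter flags the email) = (891/10000) / (1619/10000) = 891/1619

P(the email is spam|the filter flags the email) = 891/1619 ≈ 55.03%


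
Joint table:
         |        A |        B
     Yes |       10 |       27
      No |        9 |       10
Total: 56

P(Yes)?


P(Yes) = (10+27)/56 = 37/56

P(Yes) = 37/56 ≈ 66.07%


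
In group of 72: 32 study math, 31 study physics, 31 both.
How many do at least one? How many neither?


|A∪B| = 32+31-31 = 32
Neither = 72-32 = 40

At least one: 32; Neither: 40


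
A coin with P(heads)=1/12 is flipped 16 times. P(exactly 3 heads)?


Binomial: P(X=3) = C(16,3)×p^3×(1-p)^13
= 560 × 1/1728 × 34522712143931/106993205379072 = 1208294925037585/11555266180939776

P(X=3) = 1208294925037585/11555266180939776 ≈ 10.46%


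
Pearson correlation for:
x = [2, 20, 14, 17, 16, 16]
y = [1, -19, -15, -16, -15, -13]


n=6, Σx=85, Σy=-77, Σxy=-1308, Σx²=1401, Σy²=1237
r = (6×(-1308) - 85×(-77))/√((6×1401 - 85²)(6×1237 - (-77)²))
= -1303/√(1181×1493) = -1303/√1763233 ≈ -1303/1327.8678 ≈ -0.9813

r ≈ -0.9813


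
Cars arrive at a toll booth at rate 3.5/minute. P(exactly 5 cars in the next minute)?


Poisson(λ=3.5): P(X=5) = e^(-λ)×λ^k/k!
= e^(-3.5) × 3.5^5 / 5!
≈ 0.03019738342 × 525.21875 / 120 ≈ 0.132169

P(X=5) ≈ 0.132169 ≈ 13.22%


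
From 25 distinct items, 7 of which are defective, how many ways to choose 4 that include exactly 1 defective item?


Choose 1 of the 7 defective items and 3 of the other 18 items:
C(7,1)×C(18,3) = 7×816 = 5712

5712


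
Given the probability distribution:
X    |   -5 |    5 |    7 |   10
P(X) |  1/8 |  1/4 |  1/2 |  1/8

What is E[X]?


E[X] = Σ x·P(X=x)
= (-5)×(1/8) + (5)×(1/4) + (7)×(1/2) + (10)×(1/8)
= 43/8

E[X] = 43/8


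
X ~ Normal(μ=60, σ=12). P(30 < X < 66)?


z₁=(30-60)/12=-2.5, z₂=(66-60)/12=0.5
P = Φ(0.5) - Φ(-2.5) = 0.691462 - 0.006210 = 0.685252 ≈ 0.6853

P(30 < X < 66) ≈ 0.6853


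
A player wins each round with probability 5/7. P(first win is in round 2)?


Geometric: P(X=2) = (1-p)^(k-1)×p = (2/7)^1×5/7 = 10/49

P(X=2) = 10/49 ≈ 20.41%


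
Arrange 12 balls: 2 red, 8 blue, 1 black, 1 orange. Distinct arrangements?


12!/(2!×8!×1!×1!) = 5940

5940


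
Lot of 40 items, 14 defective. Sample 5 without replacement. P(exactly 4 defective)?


Hypergeometric: C(14,4)×C(26,1)/C(40,5)
= 1001×26/658008 = 1001/25308

P(X=4) = 1001/25308 ≈ 3.96%


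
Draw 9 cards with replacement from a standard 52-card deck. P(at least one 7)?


P(not a 7) = 48/52 = 12/13
P(none in 9 draws) = (12/13)^9 = 5159780352/10604499373
P(≥1 7) = 1 - 5159780352/10604499373 = 5444719021/10604499373

P = 5444719021/10604499373 ≈ 51.34%


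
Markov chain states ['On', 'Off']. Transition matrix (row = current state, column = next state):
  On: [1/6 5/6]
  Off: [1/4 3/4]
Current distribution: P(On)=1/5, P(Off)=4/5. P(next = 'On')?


P(next=On) = Σᵢ P(now=i)×P(i→On)
= 1/5×1/6 + 4/5×1/4
= 1/30 + 1/5 = 7/30

P = 7/30 ≈ 0.2333


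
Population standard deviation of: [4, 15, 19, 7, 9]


Mean = 54/5
  (4-54/5)²=1156/25
  (15-54/5)²=441/25
  (19-54/5)²=1681/25
  (7-54/5)²=361/25
  (9-54/5)²=81/25
Σ(x-μ)² = 744/5
σ² = (744/5)/5 = 744/25

σ = √(744/25) ≈ 5.4553


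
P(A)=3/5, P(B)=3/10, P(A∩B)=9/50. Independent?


P(A)×P(B) = 9/50
P(A∩B) = 9/50
Equal ✓ → Independent

Yes, independent


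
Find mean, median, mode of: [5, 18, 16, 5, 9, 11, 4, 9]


Sorted: [4, 5, 5, 9, 9, 11, 16, 18]
Mean = 77/8
Median = 9
Freq: {5: 2, 18: 1, 16: 1, 9: 2, 11: 1, 4: 1}
Mode: [5, 9]

Mean=77/8, Median=9, Mode=[5, 9]


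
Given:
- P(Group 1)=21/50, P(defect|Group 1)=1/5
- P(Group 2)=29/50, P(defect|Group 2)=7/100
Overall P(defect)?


P(B) = Σ P(B|Aᵢ)×P(Aᵢ)
  1/5×21/50 = 21/250
  7/100×29/50 = 203/5000
Sum = 623/5000

P(defect) = 623/5000 ≈ 12.46%


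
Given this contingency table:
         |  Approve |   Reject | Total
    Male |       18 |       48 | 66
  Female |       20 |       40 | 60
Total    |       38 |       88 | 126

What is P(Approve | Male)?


P(Approve | Male) = 18/(18+48) = 18/66 = 3/11

P(Approve|Male) = 3/11 ≈ 27.27%


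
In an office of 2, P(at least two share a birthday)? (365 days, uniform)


P(all different) = Π(365-i)/365 for i=0..1
= 0.997260
P(match) = 1 - 0.997260 = 0.002740

P ≈ 0.0027 ≈ 0.27%


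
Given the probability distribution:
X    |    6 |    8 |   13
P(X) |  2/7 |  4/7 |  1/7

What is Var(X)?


E[X] = 57/7
E[X²] = 71
Var(X) = E[X²] - (E[X])² = 71 - 3249/49 = 230/49

Var(X) = 230/49 ≈ 4.6939


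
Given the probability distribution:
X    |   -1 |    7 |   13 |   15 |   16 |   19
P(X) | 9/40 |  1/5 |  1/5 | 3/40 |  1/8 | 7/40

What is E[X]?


E[X] = Σ x·P(X=x)
= (-1)×(9/40) + (7)×(1/5) + (13)×(1/5) + (15)×(3/40) + (16)×(1/8) + (19)×(7/40)
= 409/40

E[X] = 409/40


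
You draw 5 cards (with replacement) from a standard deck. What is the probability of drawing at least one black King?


P(not a black King) = 50/52 = 25/26
P(none in 5 draws) = (25/26)^5 = 9765625/11881376
P(≥1 black King) = 1 - 9765625/11881376 = 2115751/11881376

P = 2115751/11881376 ≈ 17.81%


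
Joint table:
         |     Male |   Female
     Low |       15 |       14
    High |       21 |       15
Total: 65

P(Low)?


P(Low) = (15+14)/65 = 29/65

P(Low) = 29/65 ≈ 44.62%


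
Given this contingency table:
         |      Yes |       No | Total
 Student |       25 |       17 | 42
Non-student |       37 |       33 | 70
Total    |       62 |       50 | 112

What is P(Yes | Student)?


P(Yes | Student) = 25/(25+17) = 25/42

P(Yes|Student) = 25/42 ≈ 59.52%


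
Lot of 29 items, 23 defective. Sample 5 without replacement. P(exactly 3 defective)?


Hypergeometric: C(23,3)×C(6,2)/C(29,5)
= 1771×15/118755 = 253/1131

P(X=3) = 253/1131 ≈ 22.37%


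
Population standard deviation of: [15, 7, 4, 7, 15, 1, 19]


Mean = 68/7
  (15-68/7)²=1369/49
  (7-68/7)²=361/49
  (4-68/7)²=1600/49
  (7-68/7)²=361/49
  (15-68/7)²=1369/49
  (1-68/7)²=3721/49
  (19-68/7)²=4225/49
Σ(x-μ)² = 1858/7
σ² = (1858/7)/7 = 1858/49

σ = √(1858/49) ≈ 6.1578


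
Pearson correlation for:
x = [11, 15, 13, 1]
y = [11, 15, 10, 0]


n=4, Σx=40, Σy=36, Σxy=476, Σx²=516, Σy²=446
r = (4×476 - 40×36)/√((4×516 - 40²)(4×446 - 36²))
= 464/√(464×488) = 464/√226432 ≈ 464/475.8487 ≈ 0.9751

r ≈ 0.9751


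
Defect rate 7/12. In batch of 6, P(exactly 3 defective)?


Binomial: P(X=3) = C(6,3)×p^3×(1-p)^3
= 20 × 343/1728 × 125/1728 = 214375/746496

P(X=3) = 214375/746496 ≈ 28.72%


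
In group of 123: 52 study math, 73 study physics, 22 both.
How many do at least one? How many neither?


|A∪B| = 52+73-22 = 103
Neither = 123-103 = 20

At least one: 103; Neither: 20


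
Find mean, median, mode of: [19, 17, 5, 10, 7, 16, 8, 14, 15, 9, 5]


Sorted: [5, 5, 7, 8, 9, 10, 14, 15, 16, 17, 19]
Mean = 125/11
Median = 10
Freq: {19: 1, 17: 1, 5: 2, 10: 1, 7: 1, 16: 1, 8: 1, 14: 1, 15: 1, 9: 1}
Mode: [5]

Mean=125/11, Median=10, Mode=5


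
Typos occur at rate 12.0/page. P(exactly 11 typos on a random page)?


Poisson(λ=12.0): P(X=11) = e^(-λ)×λ^k/k!
= e^(-12.0) × 12.0^11 / 11!
≈ 6.144212353e-06 × 743008370688 / 39916800 ≈ 0.114368

P(X=11) ≈ 0.114368 ≈ 11.44%


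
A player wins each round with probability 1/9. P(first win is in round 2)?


Geometric: P(X=2) = (1-p)^(k-1)×p = (8/9)^1×1/9 = 8/81

P(X=2) = 8/81 ≈ 9.88%


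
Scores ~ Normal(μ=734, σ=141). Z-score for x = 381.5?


z = (x - μ)/σ = (381.5 - 734)/141 = -2.5

z = -2.5


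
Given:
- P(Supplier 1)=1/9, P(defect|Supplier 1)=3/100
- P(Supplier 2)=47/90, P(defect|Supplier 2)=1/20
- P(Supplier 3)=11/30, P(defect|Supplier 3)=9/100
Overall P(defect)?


P(B) = Σ P(B|Aᵢ)×P(Aᵢ)
  3/100×1/9 = 1/300
  1/20×47/90 = 47/1800
  9/100×11/30 = 33/1000
Sum = 281/4500

P(defect) = 281/4500 ≈ 6.24%


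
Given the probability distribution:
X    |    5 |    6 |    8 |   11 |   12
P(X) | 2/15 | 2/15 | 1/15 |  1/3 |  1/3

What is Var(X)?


E[X] = 29/3
E[X²] = 1511/15
Var(X) = E[X²] - (E[X])² = 1511/15 - 841/9 = 328/45

Var(X) = 328/45 ≈ 7.2889


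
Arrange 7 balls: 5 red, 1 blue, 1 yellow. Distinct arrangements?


7!/(5!×1!×1!) = 42

42


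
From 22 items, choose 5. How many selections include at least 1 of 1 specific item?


Complement: C(22,5) - C(21,5) = 26334 - 20349 = 5985

5985


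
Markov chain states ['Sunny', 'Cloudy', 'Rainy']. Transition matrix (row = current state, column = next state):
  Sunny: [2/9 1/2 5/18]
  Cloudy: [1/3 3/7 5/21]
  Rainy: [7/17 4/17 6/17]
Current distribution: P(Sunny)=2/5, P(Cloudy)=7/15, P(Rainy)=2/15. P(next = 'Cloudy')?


P(next=Cloudy) = Σᵢ P(now=i)×P(i→Cloudy)
= 2/5×1/2 + 7/15×3/7 + 2/15×4/17
= 1/5 + 1/5 + 8/255 = 22/51

P = 22/51 ≈ 0.4314


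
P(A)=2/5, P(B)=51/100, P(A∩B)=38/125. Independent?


P(A)×P(B) = 51/250
P(A∩B) = 38/125
Not equal → NOT independent

No, not independent


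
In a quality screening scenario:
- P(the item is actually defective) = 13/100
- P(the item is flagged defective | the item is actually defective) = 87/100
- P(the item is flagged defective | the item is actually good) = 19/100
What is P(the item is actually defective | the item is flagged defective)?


Using Bayes' theorem:
P(A|B) = P(B|A)·P(A) / P(B)

P(the item is flagged defective) = 87/100 × 13/100 + 19/100 × 87/100
= 1131/10000 + 1653/10000 = 174/625

P(the item is actually defective|the item is flagged defective) = (1131/10000) / (174/625) = 13/32

P(the item is actually defective|the item is flagged defective) = 13/32 ≈ 40.62%


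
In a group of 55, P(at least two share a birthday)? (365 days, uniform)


P(all different) = Π(365-i)/365 for i=0..54
= 0.013738
P(match) = 1 - 0.013738 = 0.986262

P ≈ 0.9863 ≈ 98.63%


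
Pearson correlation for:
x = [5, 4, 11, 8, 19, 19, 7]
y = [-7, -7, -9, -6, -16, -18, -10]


n=7, Σx=73, Σy=-73, Σxy=-926, Σx²=997, Σy²=895
r = (7×(-926) - 73×(-73))/√((7×997 - 73²)(7×895 - (-73)²))
= -1153/√(1650×936) = -1153/√1544400 ≈ -1153/1242.7389 ≈ -0.9278

r ≈ -0.9278


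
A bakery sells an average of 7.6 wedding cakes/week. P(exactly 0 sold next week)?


Poisson(λ=7.6): P(X=0) = e^(-λ)×λ^k/k!
= e^(-7.6) × 7.6^0 / 0!
≈ 0.0005004514334 × 1 / 1 ≈ 0.000500

P(X=0) ≈ 0.000500 ≈ 0.05%


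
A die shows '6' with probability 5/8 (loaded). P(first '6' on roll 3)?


Geometric: P(X=3) = (1-p)^(k-1)×p = (3/8)^2×5/8 = 45/512

P(X=3) = 45/512 ≈ 8.79%


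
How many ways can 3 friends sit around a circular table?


Circular arrangements of 3 distinct objects: fix one position to break rotational symmetry.
(n-1)! = 2! = 2

2


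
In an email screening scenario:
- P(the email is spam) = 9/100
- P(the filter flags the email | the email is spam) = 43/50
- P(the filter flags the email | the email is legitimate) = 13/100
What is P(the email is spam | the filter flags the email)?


Using Bayes' theorem:
P(A|B) = P(B|A)·P(A) / P(B)

P(the filter flags the email) = 43/50 × 9/100 + 13/100 × 91/100
= 387/5000 + 1183/10000 = 1957/10000

P(the email is spam|the filter flags the email) = (387/5000) / (1957/10000) = 774/1957

P(the email is spam|the filter flags the email) = 774/1957 ≈ 39.55%


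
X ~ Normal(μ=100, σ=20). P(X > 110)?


z = (110-100)/20 = 0.5
P(X > 110) = 1 - P(Z ≤ 0.5) = 1 - 0.6915 = 0.3085

P(X > 110) ≈ 0.3085


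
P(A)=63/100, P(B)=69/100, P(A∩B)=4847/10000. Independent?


P(A)×P(B) = 4347/10000
P(A∩B) = 4847/10000
Not equal → NOT independent

No, not independent


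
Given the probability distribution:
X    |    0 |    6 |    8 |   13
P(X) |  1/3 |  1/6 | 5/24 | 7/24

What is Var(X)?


E[X] = 155/24
E[X²] = 549/8
Var(X) = E[X²] - (E[X])² = 549/8 - 24025/576 = 15503/576

Var(X) = 15503/576 ≈ 26.9149


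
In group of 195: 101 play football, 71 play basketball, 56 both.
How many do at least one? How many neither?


|A∪B| = 101+71-56 = 116
Neither = 195-116 = 79

At least one: 116; Neither: 79


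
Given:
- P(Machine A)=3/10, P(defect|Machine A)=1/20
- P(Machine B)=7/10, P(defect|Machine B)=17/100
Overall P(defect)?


P(B) = Σ P(B|Aᵢ)×P(Aᵢ)
  1/20×3/10 = 3/200
  17/100×7/10 = 119/1000
Sum = 67/500

P(defect) = 67/500 ≈ 13.40%


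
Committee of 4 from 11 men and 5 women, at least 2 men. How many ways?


Count by #men:
  2M,2W: C(11,2)×C(5,2)=550
  3M,1W: C(11,3)×C(5,1)=825
  4M,0W: C(11,4)×C(5,0)=330
Total = 1705

1705


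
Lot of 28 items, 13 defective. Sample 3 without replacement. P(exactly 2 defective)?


Hypergeometric: C(13,2)×C(15,1)/C(28,3)
= 78×15/3276 = 5/14

P(X=2) = 5/14 ≈ 35.71%


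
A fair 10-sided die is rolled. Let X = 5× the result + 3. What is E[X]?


E[die] = (1+10)/2 = 11/2
E[X] = 5×11/2 + 3 = 61/2

E[X] = 61/2


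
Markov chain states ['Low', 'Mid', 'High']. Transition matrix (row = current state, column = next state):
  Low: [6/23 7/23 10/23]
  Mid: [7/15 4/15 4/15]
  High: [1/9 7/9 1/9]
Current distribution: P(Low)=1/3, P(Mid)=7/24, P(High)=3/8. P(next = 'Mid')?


P(next=Mid) = Σᵢ P(now=i)×P(i→Mid)
= 1/3×7/23 + 7/24×4/15 + 3/8×7/9
= 7/69 + 7/90 + 7/24 = 3899/8280

P = 3899/8280 ≈ 0.4709


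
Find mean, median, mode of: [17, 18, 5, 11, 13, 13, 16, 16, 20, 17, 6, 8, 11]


Sorted: [5, 6, 8, 11, 11, 13, 13, 16, 16, 17, 17, 18, 20]
Mean = 171/13
Median = 13
Freq: {17: 2, 18: 1, 5: 1, 11: 2, 13: 2, 16: 2, 20: 1, 6: 1, 8: 1}
Mode: [11, 13, 16, 17]

Mean=171/13, Median=13, Mode=[11, 13, 16, 17]


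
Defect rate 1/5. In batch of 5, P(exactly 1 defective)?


Binomial: P(X=1) = C(5,1)×p^1×(1-p)^4
= 5 × 1/5 × 256/625 = 256/625

P(X=1) = 256/625 ≈ 40.96%


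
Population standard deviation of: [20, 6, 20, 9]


Mean = 55/4
  (20-55/4)²=625/16
  (6-55/4)²=961/16
  (20-55/4)²=625/16
  (9-55/4)²=361/16
Σ(x-μ)² = 643/4
σ² = (643/4)/4 = 643/16

σ = √(643/16) ≈ 6.3394


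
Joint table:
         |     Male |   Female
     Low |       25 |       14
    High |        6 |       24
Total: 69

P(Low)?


P(Low) = (25+14)/69 = 39/69 = 13/23

P(Low) = 13/23 ≈ 56.52%


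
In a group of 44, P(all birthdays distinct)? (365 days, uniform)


P(all different) = Π(365-i)/365 for i=0..43
= (365/365)×(364/365)×...×(322/365)
= 0.067115

P ≈ 0.0671 ≈ 6.71%


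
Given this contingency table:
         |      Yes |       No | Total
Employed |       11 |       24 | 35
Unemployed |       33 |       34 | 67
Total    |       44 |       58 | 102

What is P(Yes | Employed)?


P(Yes | Employed) = 11/(11+24) = 11/35

P(Yes|Employed) = 11/35 ≈ 31.43%


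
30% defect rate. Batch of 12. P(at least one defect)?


P(all good) = (7/10)^12 = 13841287201/1000000000000
P(≥1 defect) = 986158712799/1000000000000

P = 986158712799/1000000000000 ≈ 98.62%


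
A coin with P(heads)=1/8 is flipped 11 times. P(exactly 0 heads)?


Binomial: P(X=0) = C(11,0)×p^0×(1-p)^11
= 1 × 1 × 1977326743/8589934592 = 1977326743/8589934592

P(X=0) = 1977326743/8589934592 ≈ 23.02%


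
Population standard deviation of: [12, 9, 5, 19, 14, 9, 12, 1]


Mean = 81/8
  (12-81/8)²=225/64
  (9-81/8)²=81/64
  (5-81/8)²=1681/64
  (19-81/8)²=5041/64
  (14-81/8)²=961/64
  (9-81/8)²=81/64
  (12-81/8)²=225/64
  (1-81/8)²=5329/64
Σ(x-μ)² = 1703/8
σ² = (1703/8)/8 = 1703/64

σ = √(1703/64) ≈ 5.1584


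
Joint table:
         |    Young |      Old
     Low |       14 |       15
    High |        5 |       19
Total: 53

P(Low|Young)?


P(Low|Young) = 14/(14+5) = 14/19

P = 14/19 ≈ 73.68%


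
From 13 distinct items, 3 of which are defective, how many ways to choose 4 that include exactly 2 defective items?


Choose 2 of the 3 defective items and 2 of the other 10 items:
C(3,2)×C(10,2) = 3×45 = 135

135


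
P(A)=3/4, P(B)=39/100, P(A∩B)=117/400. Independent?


P(A)×P(B) = 117/400
P(A∩B) = 117/400
Equal ✓ → Independent

Yes, independent


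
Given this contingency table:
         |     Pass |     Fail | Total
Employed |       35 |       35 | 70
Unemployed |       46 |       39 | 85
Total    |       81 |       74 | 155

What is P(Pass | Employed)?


P(Pass | Employed) = 35/(35+35) = 35/70 = 1/2

P(Pass|Employed) = 1/2 ≈ 50.00%


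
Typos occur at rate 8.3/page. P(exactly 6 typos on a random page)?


Poisson(λ=8.3): P(X=6) = e^(-λ)×λ^k/k!
= e^(-8.3) × 8.3^6 / 6!
≈ 0.0002485168271 × 326940.373369 / 720 ≈ 0.112847

P(X=6) ≈ 0.112847 ≈ 11.28%


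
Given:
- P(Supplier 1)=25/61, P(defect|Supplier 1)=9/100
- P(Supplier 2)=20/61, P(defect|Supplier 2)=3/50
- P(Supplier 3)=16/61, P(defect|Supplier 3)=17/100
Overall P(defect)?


P(B) = Σ P(B|Aᵢ)×P(Aᵢ)
  9/100×25/61 = 9/244
  3/50×20/61 = 6/305
  17/100×16/61 = 68/1525
Sum = 617/6100

P(defect) = 617/6100 ≈ 10.11%


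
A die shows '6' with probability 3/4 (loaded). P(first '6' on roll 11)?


Geometric: P(X=11) = (1-p)^(k-1)×p = (1/4)^10×3/4 = 3/4194304

P(X=11) = 3/4194304 ≈ 0.00%


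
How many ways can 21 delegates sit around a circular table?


Circular arrangements of 21 distinct objects: fix one position to break rotational symmetry.
(n-1)! = 20! = 2432902008176640000

2432902008176640000


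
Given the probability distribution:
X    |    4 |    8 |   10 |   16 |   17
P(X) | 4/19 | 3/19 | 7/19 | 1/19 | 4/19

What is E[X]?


E[X] = Σ x·P(X=x)
= (4)×(4/19) + (8)×(3/19) + (10)×(7/19) + (16)×(1/19) + (17)×(4/19)
= 194/19

E[X] = 194/19


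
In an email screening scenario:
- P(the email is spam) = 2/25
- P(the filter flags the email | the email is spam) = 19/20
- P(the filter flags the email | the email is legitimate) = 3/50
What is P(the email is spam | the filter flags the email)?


Using Bayes' theorem:
P(A|B) = P(B|A)·P(A) / P(B)

P(the filter flags the email) = 19/20 × 2/25 + 3/50 × 23/25
= 19/250 + 69/1250 = 82/625

P(the email is spam|the filter flags the email) = (19/250) / (82/625) = 95/164

P(the email is spam|the filter flags the email) = 95/164 ≈ 57.93%


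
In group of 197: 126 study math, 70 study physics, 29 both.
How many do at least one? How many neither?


|A∪B| = 126+70-29 = 167
Neither = 197-167 = 30

At least one: 167; Neither: 30


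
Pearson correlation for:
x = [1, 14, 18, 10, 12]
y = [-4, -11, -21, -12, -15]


n=5, Σx=55, Σy=-63, Σxy=-836, Σx²=765, Σy²=947
r = (5×(-836) - 55×(-63))/√((5×765 - 55²)(5×947 - (-63)²))
= -715/√(800×766) = -715/√612800 ≈ -715/782.8154 ≈ -0.9134

r ≈ -0.9134


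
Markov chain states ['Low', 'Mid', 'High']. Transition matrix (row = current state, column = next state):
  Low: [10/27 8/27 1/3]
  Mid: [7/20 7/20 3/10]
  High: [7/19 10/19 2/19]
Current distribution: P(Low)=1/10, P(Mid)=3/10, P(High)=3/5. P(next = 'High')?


P(next=High) = Σᵢ P(now=i)×P(i→High)
= 1/10×1/3 + 3/10×3/10 + 3/5×2/19
= 1/30 + 9/100 + 6/95 = 1063/5700

P = 1063/5700 ≈ 0.1865


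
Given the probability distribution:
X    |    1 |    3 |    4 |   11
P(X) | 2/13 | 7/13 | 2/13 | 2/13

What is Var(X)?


E[X] = 53/13
E[X²] = 339/13
Var(X) = E[X²] - (E[X])² = 339/13 - 2809/169 = 1598/169

Var(X) = 1598/169 ≈ 9.4556


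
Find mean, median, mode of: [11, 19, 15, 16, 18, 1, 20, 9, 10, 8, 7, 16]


Sorted: [1, 7, 8, 9, 10, 11, 15, 16, 16, 18, 19, 20]
Mean = 150/12 = 25/2
Median = 13
Freq: {11: 1, 19: 1, 15: 1, 16: 2, 18: 1, 1: 1, 20: 1, 9: 1, 10: 1, 8: 1, 7: 1}
Mode: [16]

Mean=25/2, Median=13, Mode=16


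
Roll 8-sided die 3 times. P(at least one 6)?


P(no 6)^3 = (7/8)^3 = 343/512
P(≥1) = 1 - 343/512 = 169/512

P = 169/512 ≈ 33.01%


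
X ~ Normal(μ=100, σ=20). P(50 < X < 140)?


z₁=(50-100)/20=-2.5, z₂=(140-100)/20=2.0
P = Φ(2.0) - Φ(-2.5) = 0.977250 - 0.006210 = 0.971040 ≈ 0.9710

P(50 < X < 140) ≈ 0.9710


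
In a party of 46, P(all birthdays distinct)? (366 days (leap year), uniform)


P(all different) = Π(366-i)/366 for i=0..45
= (366/366)×(365/366)×...×(321/366)
= 0.052187

P ≈ 0.0522 ≈ 5.22%


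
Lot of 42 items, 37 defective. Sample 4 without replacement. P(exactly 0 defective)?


Hypergeometric: C(37,0)×C(5,4)/C(42,4)
= 1×5/111930 = 1/22386

P(X=0) = 1/22386 ≈ 0.00%


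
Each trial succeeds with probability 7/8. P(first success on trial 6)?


Geometric: P(X=6) = (1-p)^(k-1)×p = (1/8)^5×7/8 = 7/262144

P(X=6) = 7/262144 ≈ 0.00%


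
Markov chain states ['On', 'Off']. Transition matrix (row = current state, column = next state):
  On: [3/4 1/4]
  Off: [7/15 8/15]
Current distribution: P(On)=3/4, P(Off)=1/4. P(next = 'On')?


P(next=On) = Σᵢ P(now=i)×P(i→On)
= 3/4×3/4 + 1/4×7/15
= 9/16 + 7/60 = 163/240

P = 163/240 ≈ 0.6792


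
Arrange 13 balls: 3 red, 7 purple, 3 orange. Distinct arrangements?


13!/(3!×7!×3!) = 34320

34320


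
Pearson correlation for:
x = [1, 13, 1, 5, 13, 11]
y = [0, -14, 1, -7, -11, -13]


n=6, Σx=44, Σy=-44, Σxy=-502, Σx²=486, Σy²=536
r = (6×(-502) - 44×(-44))/√((6×486 - 44²)(6×536 - (-44)²))
= -1076/√(980×1280) = -1076/√1254400 ≈ -1076/1120.0000 ≈ -0.9607

r ≈ -0.9607


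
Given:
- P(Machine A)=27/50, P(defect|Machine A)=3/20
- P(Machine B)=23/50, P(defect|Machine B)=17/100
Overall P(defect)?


P(B) = Σ P(B|Aᵢ)×P(Aᵢ)
  3/20×27/50 = 81/1000
  17/100×23/50 = 391/5000
Sum = 199/1250

P(defect) = 199/1250 ≈ 15.92%


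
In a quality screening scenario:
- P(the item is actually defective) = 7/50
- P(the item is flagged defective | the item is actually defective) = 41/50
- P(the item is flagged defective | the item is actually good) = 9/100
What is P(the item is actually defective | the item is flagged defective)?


Using Bayes' theorem:
P(A|B) = P(B|A)·P(A) / P(B)

P(the item is flagged defective) = 41/50 × 7/50 + 9/100 × 43/50
= 287/2500 + 387/5000 = 961/5000

P(the item is actually defective|the item is flagged defective) = (287/2500) / (961/5000) = 574/961

P(the item is actually defective|the item is flagged defective) = 574/961 ≈ 59.73%


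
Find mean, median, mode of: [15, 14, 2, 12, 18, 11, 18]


Sorted: [2, 11, 12, 14, 15, 18, 18]
Mean = 90/7
Median = 14
Freq: {15: 1, 14: 1, 2: 1, 12: 1, 18: 2, 11: 1}
Mode: [18]

Mean=90/7, Median=14, Mode=18


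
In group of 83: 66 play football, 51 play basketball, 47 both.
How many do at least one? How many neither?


|A∪B| = 66+51-47 = 70
Neither = 83-70 = 13

At least one: 70; Neither: 13


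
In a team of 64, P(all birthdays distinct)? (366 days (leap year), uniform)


P(all different) = Π(366-i)/366 for i=0..63
= (366/366)×(365/366)×...×(303/366)
= 0.002858

P ≈ 0.0029 ≈ 0.29%


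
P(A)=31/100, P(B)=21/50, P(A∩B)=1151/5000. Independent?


P(A)×P(B) = 651/5000
P(A∩B) = 1151/5000
Not equal → NOT independent

No, not independent


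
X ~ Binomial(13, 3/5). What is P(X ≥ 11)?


P(X ≥ 11) = Σ P(X=i) for i=11..13
P(X=11) = 55269864/1220703125
P(X=12) = 13817466/1220703125
P(X=13) = 1594323/1220703125
Sum = 70681653/1220703125

P(X ≥ 11) = 70681653/1220703125 ≈ 5.79%


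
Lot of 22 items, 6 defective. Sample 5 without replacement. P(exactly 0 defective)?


Hypergeometric: C(6,0)×C(16,5)/C(22,5)
= 1×4368/26334 = 104/627

P(X=0) = 104/627 ≈ 16.59%


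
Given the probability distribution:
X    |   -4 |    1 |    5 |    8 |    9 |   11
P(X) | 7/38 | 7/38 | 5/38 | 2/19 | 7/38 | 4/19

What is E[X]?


E[X] = Σ x·P(X=x)
= (-4)×(7/38) + (1)×(7/38) + (5)×(5/38) + (8)×(2/19) + (9)×(7/38) + (11)×(4/19)
= 187/38

E[X] = 187/38


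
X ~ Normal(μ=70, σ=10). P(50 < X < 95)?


z₁=(50-70)/10=-2.0, z₂=(95-70)/10=2.5
P = Φ(2.5) - Φ(-2.0) = 0.993790 - 0.022750 = 0.971040 ≈ 0.9710

P(50 < X < 95) ≈ 0.9710


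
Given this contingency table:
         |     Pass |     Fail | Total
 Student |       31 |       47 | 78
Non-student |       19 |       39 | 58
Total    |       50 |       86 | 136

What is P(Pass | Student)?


P(Pass | Student) = 31/(31+47) = 31/78

P(Pass|Student) = 31/78 ≈ 39.74%


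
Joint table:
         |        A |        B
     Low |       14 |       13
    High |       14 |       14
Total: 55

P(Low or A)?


P(Low∨A) = P(Low) + P(A) - P(Low∧A)
= (27 + 28 - 14)/55 = 41/55

P = 41/55 ≈ 74.55%


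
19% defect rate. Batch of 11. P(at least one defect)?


P(all good) = (81/100)^11 = 984770902183611232881/10000000000000000000000
P(≥1 defect) = 9015229097816388767119/10000000000000000000000

P = 9015229097816388767119/10000000000000000000000 ≈ 90.15%


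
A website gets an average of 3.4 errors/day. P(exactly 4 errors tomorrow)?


Poisson(λ=3.4): P(X=4) = e^(-λ)×λ^k/k!
= e^(-3.4) × 3.4^4 / 4!
≈ 0.03337326996 × 133.6336 / 24 ≈ 0.185825

P(X=4) ≈ 0.185825 ≈ 18.58%


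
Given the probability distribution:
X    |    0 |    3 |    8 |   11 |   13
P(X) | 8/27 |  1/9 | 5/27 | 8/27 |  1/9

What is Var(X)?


E[X] = 176/27
E[X²] = 1822/27
Var(X) = E[X²] - (E[X])² = 1822/27 - 30976/729 = 18218/729

Var(X) = 18218/729 ≈ 24.9904


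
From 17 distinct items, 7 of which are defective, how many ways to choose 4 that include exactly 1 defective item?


Choose 1 of the 7 defective items and 3 of the other 10 items:
C(7,1)×C(10,3) = 7×120 = 840

840


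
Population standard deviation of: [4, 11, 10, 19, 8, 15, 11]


Mean = 78/7
  (4-78/7)²=2500/49
  (11-78/7)²=1/49
  (10-78/7)²=64/49
  (19-78/7)²=3025/49
  (8-78/7)²=484/49
  (15-78/7)²=729/49
  (11-78/7)²=1/49
Σ(x-μ)² = 972/7
σ² = (972/7)/7 = 972/49

σ = √(972/49) ≈ 4.4538


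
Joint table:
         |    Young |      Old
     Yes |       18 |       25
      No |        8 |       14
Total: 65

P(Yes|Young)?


P(Yes|Young) = 18/(18+8) = 18/26 = 9/13

P = 9/13 ≈ 69.23%


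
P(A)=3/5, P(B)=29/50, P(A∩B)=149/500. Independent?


P(A)×P(B) = 87/250
P(A∩B) = 149/500
Not equal → NOT independent

No, not independent


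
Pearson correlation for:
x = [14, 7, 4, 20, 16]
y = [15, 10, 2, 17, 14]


n=5, Σx=61, Σy=58, Σxy=852, Σx²=917, Σy²=814
r = (5×852 - 61×58)/√((5×917 - 61²)(5×814 - 58²))
= 722/√(864×706) = 722/√609984 ≈ 722/781.0147 ≈ 0.9244

r ≈ 0.9244


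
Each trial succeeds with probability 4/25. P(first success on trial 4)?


Geometric: P(X=4) = (1-p)^(k-1)×p = (21/25)^3×4/25 = 37044/390625

P(X=4) = 37044/390625 ≈ 9.48%


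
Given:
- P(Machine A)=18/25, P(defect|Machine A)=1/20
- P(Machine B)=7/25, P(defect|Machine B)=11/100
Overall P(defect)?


P(B) = Σ P(B|Aᵢ)×P(Aᵢ)
  1/20×18/25 = 9/250
  11/100×7/25 = 77/2500
Sum = 167/2500

P(defect) = 167/2500 ≈ 6.68%


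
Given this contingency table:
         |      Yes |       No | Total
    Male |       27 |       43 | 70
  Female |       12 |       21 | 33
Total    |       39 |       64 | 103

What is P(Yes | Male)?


P(Yes | Male) = 27/(27+43) = 27/70

P(Yes|Male) = 27/70 ≈ 38.57%


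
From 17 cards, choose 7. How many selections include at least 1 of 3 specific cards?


Complement: C(17,7) - C(14,7) = 19448 - 3432 = 16016

16016


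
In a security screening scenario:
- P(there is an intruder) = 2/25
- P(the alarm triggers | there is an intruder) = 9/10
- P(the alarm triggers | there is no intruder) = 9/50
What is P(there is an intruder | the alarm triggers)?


Using Bayes' theorem:
P(A|B) = P(B|A)·P(A) / P(B)

P(the alarm triggers) = 9/10 × 2/25 + 9/50 × 23/25
= 9/125 + 207/1250 = 297/1250

P(there is an intruder|the alarm triggers) = (9/125) / (297/1250) = 10/33

P(there is an intruder|the alarm triggers) = 10/33 ≈ 30.30%


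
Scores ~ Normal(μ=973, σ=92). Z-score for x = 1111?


z = (x - μ)/σ = (1111 - 973)/92 = 1.5

z = 1.5


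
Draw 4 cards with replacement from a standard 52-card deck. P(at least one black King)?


P(not a black King) = 50/52 = 25/26
P(none in 4 draws) = (25/26)^4 = 390625/456976
P(≥1 black King) = 1 - 390625/456976 = 66351/456976

P = 66351/456976 ≈ 14.52%


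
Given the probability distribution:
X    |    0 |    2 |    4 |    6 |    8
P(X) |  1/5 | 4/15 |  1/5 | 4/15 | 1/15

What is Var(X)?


E[X] = 52/15
E[X²] = 272/15
Var(X) = E[X²] - (E[X])² = 272/15 - 2704/225 = 1376/225

Var(X) = 1376/225 ≈ 6.1156


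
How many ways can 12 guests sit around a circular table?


Circular arrangements of 12 distinct objects: fix one position to break rotational symmetry.
(n-1)! = 11! = 39916800

39916800


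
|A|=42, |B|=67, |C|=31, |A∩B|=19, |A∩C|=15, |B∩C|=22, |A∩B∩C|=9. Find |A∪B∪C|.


|A∪B∪C| = 42+67+31-19-15-22+9 = 93

|A∪B∪C| = 93


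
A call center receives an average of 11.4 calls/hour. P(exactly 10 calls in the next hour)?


Poisson(λ=11.4): P(X=10) = e^(-λ)×λ^k/k!
= e^(-11.4) × 11.4^10 / 10!
≈ 1.119548484e-05 × 37072213141.2 / 3628800 ≈ 0.114374

P(X=10) ≈ 0.114374 ≈ 11.44%


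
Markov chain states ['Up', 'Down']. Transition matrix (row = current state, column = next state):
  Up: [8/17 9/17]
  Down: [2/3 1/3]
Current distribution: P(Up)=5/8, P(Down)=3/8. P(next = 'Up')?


P(next=Up) = Σᵢ P(now=i)×P(i→Up)
= 5/8×8/17 + 3/8×2/3
= 5/17 + 1/4 = 37/68

P = 37/68 ≈ 0.5441


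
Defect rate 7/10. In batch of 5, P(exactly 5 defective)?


Binomial: P(X=5) = C(5,5)×p^5×(1-p)^0
= 1 × 16807/100000 × 1 = 16807/100000

P(X=5) = 16807/100000 ≈ 16.81%


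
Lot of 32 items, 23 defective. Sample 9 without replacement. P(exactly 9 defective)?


Hypergeometric: C(23,9)×C(9,0)/C(32,9)
= 817190×1/28048800 = 81719/2804880

P(X=9) = 81719/2804880 ≈ 2.91%


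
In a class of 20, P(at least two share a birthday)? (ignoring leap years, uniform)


P(all different) = Π(365-i)/365 for i=0..19
= 0.588562
P(match) = 1 - 0.588562 = 0.411438

P ≈ 0.4114 ≈ 41.14%


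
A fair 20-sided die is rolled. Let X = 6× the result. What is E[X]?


E[die] = (1+20)/2 = 21/2
E[X] = 6 × 21/2 = 63

E[X] = 63


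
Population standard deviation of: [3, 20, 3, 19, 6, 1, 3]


Mean = 55/7
  (3-55/7)²=1156/49
  (20-55/7)²=7225/49
  (3-55/7)²=1156/49
  (19-55/7)²=6084/49
  (6-55/7)²=169/49
  (1-55/7)²=2304/49
  (3-55/7)²=1156/49
Σ(x-μ)² = 2750/7
σ² = (2750/7)/7 = 2750/49

σ = √(2750/49) ≈ 7.4915


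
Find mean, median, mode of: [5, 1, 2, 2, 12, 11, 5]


Sorted: [1, 2, 2, 5, 5, 11, 12]
Mean = 38/7
Median = 5
Freq: {5: 2, 1: 1, 2: 2, 12: 1, 11: 1}
Mode: [2, 5]

Mean=38/7, Median=5, Mode=[2, 5]


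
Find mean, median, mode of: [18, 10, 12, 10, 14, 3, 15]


Sorted: [3, 10, 10, 12, 14, 15, 18]
Mean = 82/7
Median = 12
Freq: {18: 1, 10: 2, 12: 1, 14: 1, 3: 1, 15: 1}
Mode: [10]

Mean=82/7, Median=12, Mode=10


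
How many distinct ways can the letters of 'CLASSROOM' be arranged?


Letters: 9, freq: {'C': 1, 'L': 1, 'A': 1, 'S': 2, 'R': 1, 'O': 2, 'M': 1}
9!/(1!×1!×1!×2!×1!×2!×1!) = 362880/4 = 90720

90720


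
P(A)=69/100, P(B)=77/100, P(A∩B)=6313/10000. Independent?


P(A)×P(B) = 5313/10000
P(A∩B) = 6313/10000
Not equal → NOT independent

No, not independent
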